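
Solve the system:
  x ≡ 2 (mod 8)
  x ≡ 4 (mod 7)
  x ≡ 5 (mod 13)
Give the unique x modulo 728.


Moduli 8, 7, 13 are pairwise coprime; by CRT there is a unique solution modulo M = 8 · 7 · 13 = 728.
Solve pairwise, accumulating the modulus:
  Start with x ≡ 2 (mod 8).
  Combine with x ≡ 4 (mod 7): since gcd(8, 7) = 1, we get a unique residue mod 56.
    Write x = 2 + 8·t and substitute into x ≡ 4 (mod 7): 8·t ≡ 4 − 2 = 2 (mod 7).
    Reduce coefficients mod 7: 1·t ≡ 2 (mod 7).
    So t ≡ 2 (mod 7).
    Then x = 2 + 8·2 = 18, valid modulo lcm(8, 7) = 56: x ≡ 18 (mod 56).
  Combine with x ≡ 5 (mod 13): since gcd(56, 13) = 1, we get a unique residue mod 728.
    Write x = 18 + 56·t and substitute into x ≡ 5 (mod 13): 56·t ≡ 5 − 18 = -13 (mod 13).
    Reduce coefficients mod 13: 4·t ≡ 0 (mod 13).
    The inverse of 4 mod 13 is 10 (since 4·10 = 40 = 3·13 + 1), so t ≡ 10·0 = 0 ≡ 0 (mod 13).
    Then x = 18 + 56·0 = 18, valid modulo lcm(56, 13) = 728: x ≡ 18 (mod 728).
Verify: 18 mod 8 = 2 ✓, 18 mod 7 = 4 ✓, 18 mod 13 = 5 ✓.

x ≡ 18 (mod 728).


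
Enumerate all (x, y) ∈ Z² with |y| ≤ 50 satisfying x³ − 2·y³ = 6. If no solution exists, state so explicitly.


The equation is x³ - 2y³ = 6. For fixed y, x³ = 2·y³ + 6, so a solution requires the RHS to be a perfect cube.
Strategy: iterate y from -50 to 50, compute RHS = 2·y³ + 6, and check whether it is a (positive or negative) perfect cube.
Check small values of y:
  y = 0: RHS = 6 is not a perfect cube.
  y = 1: RHS = 8 = (2)³ ⇒ x = 2 works.
  y = -1: RHS = 4 is not a perfect cube.
  y = 2: RHS = 22 is not a perfect cube.
  y = -2: RHS = -10 is not a perfect cube.
  y = 3: RHS = 60 is not a perfect cube.
  y = -3: RHS = -48 is not a perfect cube.
Continuing the search up to |y| = 50 finds no further solutions beyond those listed.
Collected solutions: (2, 1).

Solutions (with |y| ≤ 50): (2, 1).


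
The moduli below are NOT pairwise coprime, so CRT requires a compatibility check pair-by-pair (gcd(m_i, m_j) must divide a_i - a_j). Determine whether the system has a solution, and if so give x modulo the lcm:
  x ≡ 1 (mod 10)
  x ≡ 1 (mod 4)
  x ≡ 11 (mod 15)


Moduli 10, 4, 15 are not pairwise coprime, so CRT works modulo lcm(m_i) when all pairwise compatibility conditions hold.
Pairwise compatibility: gcd(m_i, m_j) must divide a_i - a_j for every pair.
Merge one congruence at a time:
  Start: x ≡ 1 (mod 10).
  Combine with x ≡ 1 (mod 4): gcd(10, 4) = 2; 1 - 1 = 0, which IS divisible by 2, so compatible.
    Write x = 1 + 10·t and substitute into x ≡ 1 (mod 4): 10·t ≡ 1 − 1 = 0 (mod 4).
    Divide the congruence (and modulus) by g = 2: 5·t ≡ 0 (mod 2).
    Reduce coefficients mod 2: 1·t ≡ 0 (mod 2).
    So t ≡ 0 (mod 2).
    Then x = 1 + 10·0 = 1, valid modulo lcm(10, 4) = 20: x ≡ 1 (mod 20).
  Combine with x ≡ 11 (mod 15): gcd(20, 15) = 5; 11 - 1 = 10, which IS divisible by 5, so compatible.
    Write x = 1 + 20·t and substitute into x ≡ 11 (mod 15): 20·t ≡ 11 − 1 = 10 (mod 15).
    Divide the congruence (and modulus) by g = 5: 4·t ≡ 2 (mod 3).
    Reduce coefficients mod 3: 1·t ≡ 2 (mod 3).
    So t ≡ 2 (mod 3).
    Then x = 1 + 20·2 = 41, valid modulo lcm(20, 15) = 60: x ≡ 41 (mod 60).
Verify: 41 mod 10 = 1, 41 mod 4 = 1, 41 mod 15 = 11.

x ≡ 41 (mod 60).


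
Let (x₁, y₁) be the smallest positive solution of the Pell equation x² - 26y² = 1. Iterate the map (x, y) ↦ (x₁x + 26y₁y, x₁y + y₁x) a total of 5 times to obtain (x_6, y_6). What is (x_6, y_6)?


Step 1: Find the fundamental solution (x₁, y₁) of x² - 26y² = 1.
  Expand √26 as a continued fraction. a₀ = ⌊√26⌋ = 5; iterate m_{k+1} = d_k·a_k − m_k, d_{k+1} = (26 − m_{k+1}²)/d_k, a_{k+1} = ⌊(a₀ + m_{k+1})/d_{k+1}⌋ (starting m₀ = 0, d₀ = 1), with convergents p_k = a_k·p_{k-1} + p_{k-2}, q_k = a_k·q_{k-1} + q_{k-2} (p₋₁ = 1, q₋₁ = 0):
  k = 0: a₀ = 5; p₀/q₀ = 5/1; p₀² − 26·q₀² = 25 − 26 = -1.
  k = 1: m = 5, d = 1, a = ⌊(5 + 5)/1⌋ = 10; p/q = (10·5 + 1)/(10·1 + 0) = 51/10; p² − 26·q² = 2601 − 2600 = 1.
  The first convergent with p² − 26·q² = 1 gives the fundamental solution (x₁, y₁) = (51, 10).
Step 2: Apply the recurrence (x_{n+1}, y_{n+1}) = (x₁x_n + 26y₁y_n, x₁y_n + y₁x_n) repeatedly.
  From (x_1, y_1) = (51, 10): x_2 = 51·51 + 26·10·10 = 5201; y_2 = 51·10 + 10·51 = 1020.
  From (x_2, y_2) = (5201, 1020): x_3 = 51·5201 + 26·10·1020 = 530451; y_3 = 51·1020 + 10·5201 = 104030.
  From (x_3, y_3) = (530451, 104030): x_4 = 51·530451 + 26·10·104030 = 54100801; y_4 = 51·104030 + 10·530451 = 10610040.
  From (x_4, y_4) = (54100801, 10610040): x_5 = 51·54100801 + 26·10·10610040 = 5517751251; y_5 = 51·10610040 + 10·54100801 = 1082120050.
  From (x_5, y_5) = (5517751251, 1082120050): x_6 = 51·5517751251 + 26·10·1082120050 = 562756526801; y_6 = 51·1082120050 + 10·5517751251 = 110365635060.
Step 3: Verify x_6² - 26·y_6² = 316694908457124631293601 - 316694908457124631293600 = 1 (should be 1). ✓

(x_1, y_1) = (51, 10); (x_6, y_6) = (562756526801, 110365635060).


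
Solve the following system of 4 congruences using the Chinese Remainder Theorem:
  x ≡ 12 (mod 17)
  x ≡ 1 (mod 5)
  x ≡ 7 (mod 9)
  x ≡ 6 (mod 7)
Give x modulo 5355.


Product of moduli M = 17 · 5 · 9 · 7 = 5355.
Merge one congruence at a time:
  Start: x ≡ 12 (mod 17).
  Combine with x ≡ 1 (mod 5); new modulus lcm = 85.
    Write x = 12 + 17·t and substitute into x ≡ 1 (mod 5): 17·t ≡ 1 − 12 = -11 (mod 5).
    Reduce coefficients mod 5: 2·t ≡ 4 (mod 5).
    The inverse of 2 mod 5 is 3 (since 2·3 = 6 = 1·5 + 1), so t ≡ 3·4 = 12 ≡ 2 (mod 5).
    Then x = 12 + 17·2 = 46, valid modulo lcm(17, 5) = 85: x ≡ 46 (mod 85).
  Combine with x ≡ 7 (mod 9); new modulus lcm = 765.
    Write x = 46 + 85·t and substitute into x ≡ 7 (mod 9): 85·t ≡ 7 − 46 = -39 (mod 9).
    Reduce coefficients mod 9: 4·t ≡ 6 (mod 9).
    The inverse of 4 mod 9 is 7 (since 4·7 = 28 = 3·9 + 1), so t ≡ 7·6 = 42 ≡ 6 (mod 9).
    Then x = 46 + 85·6 = 556, valid modulo lcm(85, 9) = 765: x ≡ 556 (mod 765).
  Combine with x ≡ 6 (mod 7); new modulus lcm = 5355.
    Write x = 556 + 765·t and substitute into x ≡ 6 (mod 7): 765·t ≡ 6 − 556 = -550 (mod 7).
    Reduce coefficients mod 7: 2·t ≡ 3 (mod 7).
    The inverse of 2 mod 7 is 4 (since 2·4 = 8 = 1·7 + 1), so t ≡ 4·3 = 12 ≡ 5 (mod 7).
    Then x = 556 + 765·5 = 4381, valid modulo lcm(765, 7) = 5355: x ≡ 4381 (mod 5355).
Verify against each original: 4381 mod 17 = 12, 4381 mod 5 = 1, 4381 mod 9 = 7, 4381 mod 7 = 6.

x ≡ 4381 (mod 5355).


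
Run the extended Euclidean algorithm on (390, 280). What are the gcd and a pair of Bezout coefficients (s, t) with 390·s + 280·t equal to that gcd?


Euclidean algorithm on (390, 280) — divide until remainder is 0:
  390 = 1 · 280 + 110
  280 = 2 · 110 + 60
  110 = 1 · 60 + 50
  60 = 1 · 50 + 10
  50 = 5 · 10 + 0
gcd(390, 280) = 10.
Track Bezout coefficients alongside the remainders: start with r₀ = 390 = a·1 + b·0 (s = 1, t = 0) and r₁ = 280 = a·0 + b·1 (s = 0, t = 1); each new remainder r_{k+1} = r_{k-1} − q_k·r_k inherits s_{k+1} = s_{k-1} − q_k·s_k, t_{k+1} = t_{k-1} − q_k·t_k, so r_k = a·s_k + b·t_k at every step:
  q = 1: r = 110, s = 1 − 1·0 = 1, t = 0 − 1·1 = -1  (check: 390·1 + 280·(-1) = 110)
  q = 2: r = 60, s = 0 − 2·1 = -2, t = 1 − 2·(-1) = 3  (check: 390·(-2) + 280·3 = 60)
  q = 1: r = 50, s = 1 − 1·(-2) = 3, t = -1 − 1·3 = -4  (check: 390·3 + 280·(-4) = 50)
  q = 1: r = 10, s = -2 − 1·3 = -5, t = 3 − 1·(-4) = 7  (check: 390·(-5) + 280·7 = 10)
The row with r = 10 (the gcd) gives the Bezout coefficients s = -5, t = 7.
Result: 390 · (-5) + 280 · (7) = 10.

gcd(390, 280) = 10; s = -5, t = 7 (check: 390·(-5) + 280·7 = 10).


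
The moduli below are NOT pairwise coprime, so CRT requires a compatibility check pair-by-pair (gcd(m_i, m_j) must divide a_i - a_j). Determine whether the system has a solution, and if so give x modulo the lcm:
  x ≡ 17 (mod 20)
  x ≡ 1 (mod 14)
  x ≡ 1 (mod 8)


Moduli 20, 14, 8 are not pairwise coprime, so CRT works modulo lcm(m_i) when all pairwise compatibility conditions hold.
Pairwise compatibility: gcd(m_i, m_j) must divide a_i - a_j for every pair.
Merge one congruence at a time:
  Start: x ≡ 17 (mod 20).
  Combine with x ≡ 1 (mod 14): gcd(20, 14) = 2; 1 - 17 = -16, which IS divisible by 2, so compatible.
    Write x = 17 + 20·t and substitute into x ≡ 1 (mod 14): 20·t ≡ 1 − 17 = -16 (mod 14).
    Divide the congruence (and modulus) by g = 2: 10·t ≡ -8 (mod 7).
    Reduce coefficients mod 7: 3·t ≡ 6 (mod 7).
    The inverse of 3 mod 7 is 5 (since 3·5 = 15 = 2·7 + 1), so t ≡ 5·6 = 30 ≡ 2 (mod 7).
    Then x = 17 + 20·2 = 57, valid modulo lcm(20, 14) = 140: x ≡ 57 (mod 140).
  Combine with x ≡ 1 (mod 8): gcd(140, 8) = 4; 1 - 57 = -56, which IS divisible by 4, so compatible.
    Write x = 57 + 140·t and substitute into x ≡ 1 (mod 8): 140·t ≡ 1 − 57 = -56 (mod 8).
    Divide the congruence (and modulus) by g = 4: 35·t ≡ -14 (mod 2).
    Reduce coefficients mod 2: 1·t ≡ 0 (mod 2).
    So t ≡ 0 (mod 2).
    Then x = 57 + 140·0 = 57, valid modulo lcm(140, 8) = 280: x ≡ 57 (mod 280).
Verify: 57 mod 20 = 17, 57 mod 14 = 1, 57 mod 8 = 1.

x ≡ 57 (mod 280).


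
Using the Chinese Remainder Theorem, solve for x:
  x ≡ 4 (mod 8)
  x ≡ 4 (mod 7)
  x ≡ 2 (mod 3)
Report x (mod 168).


Moduli 8, 7, 3 are pairwise coprime; by CRT there is a unique solution modulo M = 8 · 7 · 3 = 168.
Solve pairwise, accumulating the modulus:
  Start with x ≡ 4 (mod 8).
  Combine with x ≡ 4 (mod 7): since gcd(8, 7) = 1, we get a unique residue mod 56.
    Write x = 4 + 8·t and substitute into x ≡ 4 (mod 7): 8·t ≡ 4 − 4 = 0 (mod 7).
    Reduce coefficients mod 7: 1·t ≡ 0 (mod 7).
    So t ≡ 0 (mod 7).
    Then x = 4 + 8·0 = 4, valid modulo lcm(8, 7) = 56: x ≡ 4 (mod 56).
  Combine with x ≡ 2 (mod 3): since gcd(56, 3) = 1, we get a unique residue mod 168.
    Write x = 4 + 56·t and substitute into x ≡ 2 (mod 3): 56·t ≡ 2 − 4 = -2 (mod 3).
    Reduce coefficients mod 3: 2·t ≡ 1 (mod 3).
    The inverse of 2 mod 3 is 2 (since 2·2 = 4 = 1·3 + 1), so t ≡ 2·1 = 2 ≡ 2 (mod 3).
    Then x = 4 + 56·2 = 116, valid modulo lcm(56, 3) = 168: x ≡ 116 (mod 168).
Verify: 116 mod 8 = 4 ✓, 116 mod 7 = 4 ✓, 116 mod 3 = 2 ✓.

x ≡ 116 (mod 168).


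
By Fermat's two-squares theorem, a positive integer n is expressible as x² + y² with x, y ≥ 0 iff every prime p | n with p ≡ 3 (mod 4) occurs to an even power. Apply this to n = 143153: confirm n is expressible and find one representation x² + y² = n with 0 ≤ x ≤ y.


Step 1: Factor n = 143153 = 37 · 53 · 73.
Step 2: Check the mod-4 condition on each prime factor: 37 ≡ 1 (mod 4), exponent 1; 53 ≡ 1 (mod 4), exponent 1; 73 ≡ 1 (mod 4), exponent 1.
All primes ≡ 3 (mod 4) appear to even exponent (or don't appear), so by the two-squares theorem n IS expressible as a sum of two squares.
Step 3: Build a representation. Here n = 37 · 53 · 73 is a product of primes ≡ 1 (mod 4). Each prime p ≡ 1 (mod 4) is itself a sum of two squares; find a² by testing p − a² for a perfect square:
  37: 37 − 1² = 36 = 6² ⇒ 37 = 1² + 6².
  53: 53 − 1² = 52, 53 − 2² = 49 = 7² ⇒ 53 = 2² + 7².
  73: 73 − 1² = 72, 73 − 2² = 69, 73 − 3² = 64 = 8² ⇒ 73 = 3² + 8².
  Combine using the Brahmagupta–Fibonacci identity (a² + b²)(c² + d²) = (ac − bd)² + (ad + bc)² = (ac + bd)² + (ad − bc)²:
  37 · 53 = 1961: from (1² + 6²)(2² + 7²), take (1·2 − 6·7, 1·7 + 6·2) = (2 − 42, 7 + 12) = (-40, 19); dropping signs (only squares matter) gives (40, 19); check 40² + 19² = 1600 + 361 = 1961 ✓.
  1961 · 73 = 143153: from (40² + 19²)(3² + 8²), take (40·3 − 19·8, 40·8 + 19·3) = (120 − 152, 320 + 57) = (-32, 377); dropping signs (only squares matter) gives (32, 377); check 32² + 377² = 1024 + 142129 = 143153 ✓.
Step 4: Order so x ≤ y and verify: 32² + 377² = 1024 + 142129 = 143153 = n. ✓

n = 143153 = 32² + 377² (one valid representation with x ≤ y).


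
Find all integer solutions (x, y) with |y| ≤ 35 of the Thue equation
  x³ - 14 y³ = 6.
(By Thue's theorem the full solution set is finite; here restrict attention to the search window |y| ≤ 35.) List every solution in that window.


The equation is x³ - 14y³ = 6. For fixed y, x³ = 14·y³ + 6, so a solution requires the RHS to be a perfect cube.
Strategy: iterate y from -35 to 35, compute RHS = 14·y³ + 6, and check whether it is a (positive or negative) perfect cube.
Check small values of y:
  y = 0: RHS = 6 is not a perfect cube.
  y = 1: RHS = 20 is not a perfect cube.
  y = -1: RHS = -8 = (-2)³ ⇒ x = -2 works.
  y = 2: RHS = 118 is not a perfect cube.
  y = -2: RHS = -106 is not a perfect cube.
  y = 3: RHS = 384 is not a perfect cube.
  y = -3: RHS = -372 is not a perfect cube.
Continuing the search up to |y| = 35 finds no further solutions beyond those listed.
Collected solutions: (-2, -1).

Solutions (with |y| ≤ 35): (-2, -1).


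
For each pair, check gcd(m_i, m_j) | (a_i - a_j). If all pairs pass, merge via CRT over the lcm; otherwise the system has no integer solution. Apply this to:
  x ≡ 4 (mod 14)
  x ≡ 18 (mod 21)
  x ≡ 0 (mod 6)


Moduli 14, 21, 6 are not pairwise coprime, so CRT works modulo lcm(m_i) when all pairwise compatibility conditions hold.
Pairwise compatibility: gcd(m_i, m_j) must divide a_i - a_j for every pair.
Merge one congruence at a time:
  Start: x ≡ 4 (mod 14).
  Combine with x ≡ 18 (mod 21): gcd(14, 21) = 7; 18 - 4 = 14, which IS divisible by 7, so compatible.
    Write x = 4 + 14·t and substitute into x ≡ 18 (mod 21): 14·t ≡ 18 − 4 = 14 (mod 21).
    Divide the congruence (and modulus) by g = 7: 2·t ≡ 2 (mod 3).
    The inverse of 2 mod 3 is 2 (since 2·2 = 4 = 1·3 + 1), so t ≡ 2·2 = 4 ≡ 1 (mod 3).
    Then x = 4 + 14·1 = 18, valid modulo lcm(14, 21) = 42: x ≡ 18 (mod 42).
  Combine with x ≡ 0 (mod 6): gcd(42, 6) = 6; 0 - 18 = -18, which IS divisible by 6, so compatible.
    Write x = 18 + 42·t and substitute into x ≡ 0 (mod 6): 42·t ≡ 0 − 18 = -18 (mod 6).
    Divide the congruence (and modulus) by g = 6: 7·t ≡ -3 (mod 1).
    Modulo 1 every t works; take t = 0.
    Then x = 18 + 42·0 = 18, valid modulo lcm(42, 6) = 42: x ≡ 18 (mod 42).
Verify: 18 mod 14 = 4, 18 mod 21 = 18, 18 mod 6 = 0.

x ≡ 18 (mod 42).


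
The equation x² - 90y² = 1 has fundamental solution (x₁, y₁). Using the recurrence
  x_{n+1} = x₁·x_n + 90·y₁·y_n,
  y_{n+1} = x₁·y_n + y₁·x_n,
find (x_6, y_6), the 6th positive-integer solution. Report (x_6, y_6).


Step 1: Find the fundamental solution (x₁, y₁) of x² - 90y² = 1.
  Expand √90 as a continued fraction. a₀ = ⌊√90⌋ = 9; iterate m_{k+1} = d_k·a_k − m_k, d_{k+1} = (90 − m_{k+1}²)/d_k, a_{k+1} = ⌊(a₀ + m_{k+1})/d_{k+1}⌋ (starting m₀ = 0, d₀ = 1), with convergents p_k = a_k·p_{k-1} + p_{k-2}, q_k = a_k·q_{k-1} + q_{k-2} (p₋₁ = 1, q₋₁ = 0):
  k = 0: a₀ = 9; p₀/q₀ = 9/1; p₀² − 90·q₀² = 81 − 90 = -9.
  k = 1: m = 9, d = 9, a = ⌊(9 + 9)/9⌋ = 2; p/q = (2·9 + 1)/(2·1 + 0) = 19/2; p² − 90·q² = 361 − 360 = 1.
  The first convergent with p² − 90·q² = 1 gives the fundamental solution (x₁, y₁) = (19, 2).
Step 2: Apply the recurrence (x_{n+1}, y_{n+1}) = (x₁x_n + 90y₁y_n, x₁y_n + y₁x_n) repeatedly.
  From (x_1, y_1) = (19, 2): x_2 = 19·19 + 90·2·2 = 721; y_2 = 19·2 + 2·19 = 76.
  From (x_2, y_2) = (721, 76): x_3 = 19·721 + 90·2·76 = 27379; y_3 = 19·76 + 2·721 = 2886.
  From (x_3, y_3) = (27379, 2886): x_4 = 19·27379 + 90·2·2886 = 1039681; y_4 = 19·2886 + 2·27379 = 109592.
  From (x_4, y_4) = (1039681, 109592): x_5 = 19·1039681 + 90·2·109592 = 39480499; y_5 = 19·109592 + 2·1039681 = 4161610.
  From (x_5, y_5) = (39480499, 4161610): x_6 = 19·39480499 + 90·2·4161610 = 1499219281; y_6 = 19·4161610 + 2·39480499 = 158031588.
Step 3: Verify x_6² - 90·y_6² = 2247658452522156961 - 2247658452522156960 = 1 (should be 1). ✓

(x_1, y_1) = (19, 2); (x_6, y_6) = (1499219281, 158031588).


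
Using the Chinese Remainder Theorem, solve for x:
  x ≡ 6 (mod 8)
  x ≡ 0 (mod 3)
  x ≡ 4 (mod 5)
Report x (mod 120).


Moduli 8, 3, 5 are pairwise coprime; by CRT there is a unique solution modulo M = 8 · 3 · 5 = 120.
Solve pairwise, accumulating the modulus:
  Start with x ≡ 6 (mod 8).
  Combine with x ≡ 0 (mod 3): since gcd(8, 3) = 1, we get a unique residue mod 24.
    Write x = 6 + 8·t and substitute into x ≡ 0 (mod 3): 8·t ≡ 0 − 6 = -6 (mod 3).
    Reduce coefficients mod 3: 2·t ≡ 0 (mod 3).
    The inverse of 2 mod 3 is 2 (since 2·2 = 4 = 1·3 + 1), so t ≡ 2·0 = 0 ≡ 0 (mod 3).
    Then x = 6 + 8·0 = 6, valid modulo lcm(8, 3) = 24: x ≡ 6 (mod 24).
  Combine with x ≡ 4 (mod 5): since gcd(24, 5) = 1, we get a unique residue mod 120.
    Write x = 6 + 24·t and substitute into x ≡ 4 (mod 5): 24·t ≡ 4 − 6 = -2 (mod 5).
    Reduce coefficients mod 5: 4·t ≡ 3 (mod 5).
    The inverse of 4 mod 5 is 4 (since 4·4 = 16 = 3·5 + 1), so t ≡ 4·3 = 12 ≡ 2 (mod 5).
    Then x = 6 + 24·2 = 54, valid modulo lcm(24, 5) = 120: x ≡ 54 (mod 120).
Verify: 54 mod 8 = 6 ✓, 54 mod 3 = 0 ✓, 54 mod 5 = 4 ✓.

x ≡ 54 (mod 120).


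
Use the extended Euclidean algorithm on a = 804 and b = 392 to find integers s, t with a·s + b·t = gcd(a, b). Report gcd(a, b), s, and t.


Euclidean algorithm on (804, 392) — divide until remainder is 0:
  804 = 2 · 392 + 20
  392 = 19 · 20 + 12
  20 = 1 · 12 + 8
  12 = 1 · 8 + 4
  8 = 2 · 4 + 0
gcd(804, 392) = 4.
Track Bezout coefficients alongside the remainders: start with r₀ = 804 = a·1 + b·0 (s = 1, t = 0) and r₁ = 392 = a·0 + b·1 (s = 0, t = 1); each new remainder r_{k+1} = r_{k-1} − q_k·r_k inherits s_{k+1} = s_{k-1} − q_k·s_k, t_{k+1} = t_{k-1} − q_k·t_k, so r_k = a·s_k + b·t_k at every step:
  q = 2: r = 20, s = 1 − 2·0 = 1, t = 0 − 2·1 = -2  (check: 804·1 + 392·(-2) = 20)
  q = 19: r = 12, s = 0 − 19·1 = -19, t = 1 − 19·(-2) = 39  (check: 804·(-19) + 392·39 = 12)
  q = 1: r = 8, s = 1 − 1·(-19) = 20, t = -2 − 1·39 = -41  (check: 804·20 + 392·(-41) = 8)
  q = 1: r = 4, s = -19 − 1·20 = -39, t = 39 − 1·(-41) = 80  (check: 804·(-39) + 392·80 = 4)
The row with r = 4 (the gcd) gives the Bezout coefficients s = -39, t = 80.
Result: 804 · (-39) + 392 · (80) = 4.

gcd(804, 392) = 4; s = -39, t = 80 (check: 804·(-39) + 392·80 = 4).


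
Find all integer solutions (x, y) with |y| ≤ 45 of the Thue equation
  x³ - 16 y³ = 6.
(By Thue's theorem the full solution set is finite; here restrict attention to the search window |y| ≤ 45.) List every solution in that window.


The equation is x³ - 16y³ = 6. For fixed y, x³ = 16·y³ + 6, so a solution requires the RHS to be a perfect cube.
Strategy: iterate y from -45 to 45, compute RHS = 16·y³ + 6, and check whether it is a (positive or negative) perfect cube.
Check small values of y:
  y = 0: RHS = 6 is not a perfect cube.
  y = 1: RHS = 22 is not a perfect cube.
  y = -1: RHS = -10 is not a perfect cube.
  y = 2: RHS = 134 is not a perfect cube.
  y = -2: RHS = -122 is not a perfect cube.
  y = 3: RHS = 438 is not a perfect cube.
  y = -3: RHS = -426 is not a perfect cube.
Continuing the search up to |y| = 45 finds no solutions either.
No (x, y) in the scanned range satisfies the equation.

No integer solutions with |y| ≤ 45.


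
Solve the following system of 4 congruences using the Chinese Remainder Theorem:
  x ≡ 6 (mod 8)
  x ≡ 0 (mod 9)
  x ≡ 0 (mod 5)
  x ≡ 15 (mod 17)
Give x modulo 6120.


Product of moduli M = 8 · 9 · 5 · 17 = 6120.
Merge one congruence at a time:
  Start: x ≡ 6 (mod 8).
  Combine with x ≡ 0 (mod 9); new modulus lcm = 72.
    Write x = 6 + 8·t and substitute into x ≡ 0 (mod 9): 8·t ≡ 0 − 6 = -6 (mod 9).
    Reduce coefficients mod 9: 8·t ≡ 3 (mod 9).
    The inverse of 8 mod 9 is 8 (since 8·8 = 64 = 7·9 + 1), so t ≡ 8·3 = 24 ≡ 6 (mod 9).
    Then x = 6 + 8·6 = 54, valid modulo lcm(8, 9) = 72: x ≡ 54 (mod 72).
  Combine with x ≡ 0 (mod 5); new modulus lcm = 360.
    Write x = 54 + 72·t and substitute into x ≡ 0 (mod 5): 72·t ≡ 0 − 54 = -54 (mod 5).
    Reduce coefficients mod 5: 2·t ≡ 1 (mod 5).
    The inverse of 2 mod 5 is 3 (since 2·3 = 6 = 1·5 + 1), so t ≡ 3·1 = 3 ≡ 3 (mod 5).
    Then x = 54 + 72·3 = 270, valid modulo lcm(72, 5) = 360: x ≡ 270 (mod 360).
  Combine with x ≡ 15 (mod 17); new modulus lcm = 6120.
    Write x = 270 + 360·t and substitute into x ≡ 15 (mod 17): 360·t ≡ 15 − 270 = -255 (mod 17).
    Reduce coefficients mod 17: 3·t ≡ 0 (mod 17).
    The inverse of 3 mod 17 is 6 (since 3·6 = 18 = 1·17 + 1), so t ≡ 6·0 = 0 ≡ 0 (mod 17).
    Then x = 270 + 360·0 = 270, valid modulo lcm(360, 17) = 6120: x ≡ 270 (mod 6120).
Verify against each original: 270 mod 8 = 6, 270 mod 9 = 0, 270 mod 5 = 0, 270 mod 17 = 15.

x ≡ 270 (mod 6120).


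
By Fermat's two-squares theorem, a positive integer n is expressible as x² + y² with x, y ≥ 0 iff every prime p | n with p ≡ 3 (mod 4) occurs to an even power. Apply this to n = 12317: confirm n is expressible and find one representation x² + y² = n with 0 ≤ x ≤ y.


Step 1: Factor n = 12317 = 109 · 113.
Step 2: Check the mod-4 condition on each prime factor: 109 ≡ 1 (mod 4), exponent 1; 113 ≡ 1 (mod 4), exponent 1.
All primes ≡ 3 (mod 4) appear to even exponent (or don't appear), so by the two-squares theorem n IS expressible as a sum of two squares.
Step 3: Build a representation. Here n = 109 · 113 is a product of primes ≡ 1 (mod 4). Each prime p ≡ 1 (mod 4) is itself a sum of two squares; find a² by testing p − a² for a perfect square:
  109: 109 − 1² = 108, 109 − 2² = 105, 109 − 3² = 100 = 10² ⇒ 109 = 3² + 10².
  113: 113 − 1² = 112, 113 − 2² = 109, 113 − 3² = 104, 113 − 4² = 97, 113 − 5² = 88, 113 − 6² = 77, 113 − 7² = 64 = 8² ⇒ 113 = 7² + 8².
  Combine using the Brahmagupta–Fibonacci identity (a² + b²)(c² + d²) = (ac − bd)² + (ad + bc)² = (ac + bd)² + (ad − bc)²:
  109 · 113 = 12317: from (3² + 10²)(7² + 8²), take (3·7 − 10·8, 3·8 + 10·7) = (21 − 80, 24 + 70) = (-59, 94); dropping signs (only squares matter) gives (59, 94); check 59² + 94² = 3481 + 8836 = 12317 ✓.
Step 4: Order so x ≤ y and verify: 59² + 94² = 3481 + 8836 = 12317 = n. ✓

n = 12317 = 59² + 94² (one valid representation with x ≤ y).


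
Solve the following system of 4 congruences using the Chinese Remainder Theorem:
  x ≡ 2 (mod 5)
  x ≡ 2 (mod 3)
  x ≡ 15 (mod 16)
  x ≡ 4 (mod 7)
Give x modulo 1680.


Product of moduli M = 5 · 3 · 16 · 7 = 1680.
Merge one congruence at a time:
  Start: x ≡ 2 (mod 5).
  Combine with x ≡ 2 (mod 3); new modulus lcm = 15.
    Write x = 2 + 5·t and substitute into x ≡ 2 (mod 3): 5·t ≡ 2 − 2 = 0 (mod 3).
    Reduce coefficients mod 3: 2·t ≡ 0 (mod 3).
    The inverse of 2 mod 3 is 2 (since 2·2 = 4 = 1·3 + 1), so t ≡ 2·0 = 0 ≡ 0 (mod 3).
    Then x = 2 + 5·0 = 2, valid modulo lcm(5, 3) = 15: x ≡ 2 (mod 15).
  Combine with x ≡ 15 (mod 16); new modulus lcm = 240.
    Write x = 2 + 15·t and substitute into x ≡ 15 (mod 16): 15·t ≡ 15 − 2 = 13 (mod 16).
    The inverse of 15 mod 16 is 15 (since 15·15 = 225 = 14·16 + 1), so t ≡ 15·13 = 195 ≡ 3 (mod 16).
    Then x = 2 + 15·3 = 47, valid modulo lcm(15, 16) = 240: x ≡ 47 (mod 240).
  Combine with x ≡ 4 (mod 7); new modulus lcm = 1680.
    Write x = 47 + 240·t and substitute into x ≡ 4 (mod 7): 240·t ≡ 4 − 47 = -43 (mod 7).
    Reduce coefficients mod 7: 2·t ≡ 6 (mod 7).
    The inverse of 2 mod 7 is 4 (since 2·4 = 8 = 1·7 + 1), so t ≡ 4·6 = 24 ≡ 3 (mod 7).
    Then x = 47 + 240·3 = 767, valid modulo lcm(240, 7) = 1680: x ≡ 767 (mod 1680).
Verify against each original: 767 mod 5 = 2, 767 mod 3 = 2, 767 mod 16 = 15, 767 mod 7 = 4.

x ≡ 767 (mod 1680).


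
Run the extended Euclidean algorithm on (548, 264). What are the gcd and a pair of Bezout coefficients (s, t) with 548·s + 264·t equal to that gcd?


Euclidean algorithm on (548, 264) — divide until remainder is 0:
  548 = 2 · 264 + 20
  264 = 13 · 20 + 4
  20 = 5 · 4 + 0
gcd(548, 264) = 4.
Track Bezout coefficients alongside the remainders: start with r₀ = 548 = a·1 + b·0 (s = 1, t = 0) and r₁ = 264 = a·0 + b·1 (s = 0, t = 1); each new remainder r_{k+1} = r_{k-1} − q_k·r_k inherits s_{k+1} = s_{k-1} − q_k·s_k, t_{k+1} = t_{k-1} − q_k·t_k, so r_k = a·s_k + b·t_k at every step:
  q = 2: r = 20, s = 1 − 2·0 = 1, t = 0 − 2·1 = -2  (check: 548·1 + 264·(-2) = 20)
  q = 13: r = 4, s = 0 − 13·1 = -13, t = 1 − 13·(-2) = 27  (check: 548·(-13) + 264·27 = 4)
The row with r = 4 (the gcd) gives the Bezout coefficients s = -13, t = 27.
Result: 548 · (-13) + 264 · (27) = 4.

gcd(548, 264) = 4; s = -13, t = 27 (check: 548·(-13) + 264·27 = 4).


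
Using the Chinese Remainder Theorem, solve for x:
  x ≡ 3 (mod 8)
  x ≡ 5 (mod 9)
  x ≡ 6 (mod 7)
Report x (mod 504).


Moduli 8, 9, 7 are pairwise coprime; by CRT there is a unique solution modulo M = 8 · 9 · 7 = 504.
Solve pairwise, accumulating the modulus:
  Start with x ≡ 3 (mod 8).
  Combine with x ≡ 5 (mod 9): since gcd(8, 9) = 1, we get a unique residue mod 72.
    Write x = 3 + 8·t and substitute into x ≡ 5 (mod 9): 8·t ≡ 5 − 3 = 2 (mod 9).
    The inverse of 8 mod 9 is 8 (since 8·8 = 64 = 7·9 + 1), so t ≡ 8·2 = 16 ≡ 7 (mod 9).
    Then x = 3 + 8·7 = 59, valid modulo lcm(8, 9) = 72: x ≡ 59 (mod 72).
  Combine with x ≡ 6 (mod 7): since gcd(72, 7) = 1, we get a unique residue mod 504.
    Write x = 59 + 72·t and substitute into x ≡ 6 (mod 7): 72·t ≡ 6 − 59 = -53 (mod 7).
    Reduce coefficients mod 7: 2·t ≡ 3 (mod 7).
    The inverse of 2 mod 7 is 4 (since 2·4 = 8 = 1·7 + 1), so t ≡ 4·3 = 12 ≡ 5 (mod 7).
    Then x = 59 + 72·5 = 419, valid modulo lcm(72, 7) = 504: x ≡ 419 (mod 504).
Verify: 419 mod 8 = 3 ✓, 419 mod 9 = 5 ✓, 419 mod 7 = 6 ✓.

x ≡ 419 (mod 504).


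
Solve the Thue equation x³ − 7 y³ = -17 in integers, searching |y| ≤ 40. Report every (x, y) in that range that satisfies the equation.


The equation is x³ - 7y³ = -17. For fixed y, x³ = 7·y³ − 17, so a solution requires the RHS to be a perfect cube.
Strategy: iterate y from -40 to 40, compute RHS = 7·y³ − 17, and check whether it is a (positive or negative) perfect cube.
Check small values of y:
  y = 0: RHS = -17 is not a perfect cube.
  y = 1: RHS = -10 is not a perfect cube.
  y = -1: RHS = -24 is not a perfect cube.
  y = 2: RHS = 39 is not a perfect cube.
  y = -2: RHS = -73 is not a perfect cube.
  y = 3: RHS = 172 is not a perfect cube.
  y = -3: RHS = -206 is not a perfect cube.
Continuing the search up to |y| = 40 finds no solutions either.
No (x, y) in the scanned range satisfies the equation.

No integer solutions with |y| ≤ 40.


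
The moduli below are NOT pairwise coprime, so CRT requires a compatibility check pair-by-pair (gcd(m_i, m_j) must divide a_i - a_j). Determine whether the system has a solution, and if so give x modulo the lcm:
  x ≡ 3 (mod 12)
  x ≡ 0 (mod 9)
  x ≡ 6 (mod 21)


Moduli 12, 9, 21 are not pairwise coprime, so CRT works modulo lcm(m_i) when all pairwise compatibility conditions hold.
Pairwise compatibility: gcd(m_i, m_j) must divide a_i - a_j for every pair.
Merge one congruence at a time:
  Start: x ≡ 3 (mod 12).
  Combine with x ≡ 0 (mod 9): gcd(12, 9) = 3; 0 - 3 = -3, which IS divisible by 3, so compatible.
    Write x = 3 + 12·t and substitute into x ≡ 0 (mod 9): 12·t ≡ 0 − 3 = -3 (mod 9).
    Divide the congruence (and modulus) by g = 3: 4·t ≡ -1 (mod 3).
    Reduce coefficients mod 3: 1·t ≡ 2 (mod 3).
    So t ≡ 2 (mod 3).
    Then x = 3 + 12·2 = 27, valid modulo lcm(12, 9) = 36: x ≡ 27 (mod 36).
  Combine with x ≡ 6 (mod 21): gcd(36, 21) = 3; 6 - 27 = -21, which IS divisible by 3, so compatible.
    Write x = 27 + 36·t and substitute into x ≡ 6 (mod 21): 36·t ≡ 6 − 27 = -21 (mod 21).
    Divide the congruence (and modulus) by g = 3: 12·t ≡ -7 (mod 7).
    Reduce coefficients mod 7: 5·t ≡ 0 (mod 7).
    The inverse of 5 mod 7 is 3 (since 5·3 = 15 = 2·7 + 1), so t ≡ 3·0 = 0 ≡ 0 (mod 7).
    Then x = 27 + 36·0 = 27, valid modulo lcm(36, 21) = 252: x ≡ 27 (mod 252).
Verify: 27 mod 12 = 3, 27 mod 9 = 0, 27 mod 21 = 6.

x ≡ 27 (mod 252).


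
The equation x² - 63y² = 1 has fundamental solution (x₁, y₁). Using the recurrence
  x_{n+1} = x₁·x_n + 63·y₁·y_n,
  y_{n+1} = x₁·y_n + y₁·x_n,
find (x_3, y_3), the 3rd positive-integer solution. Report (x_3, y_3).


Step 1: Find the fundamental solution (x₁, y₁) of x² - 63y² = 1.
  Expand √63 as a continued fraction. a₀ = ⌊√63⌋ = 7; iterate m_{k+1} = d_k·a_k − m_k, d_{k+1} = (63 − m_{k+1}²)/d_k, a_{k+1} = ⌊(a₀ + m_{k+1})/d_{k+1}⌋ (starting m₀ = 0, d₀ = 1), with convergents p_k = a_k·p_{k-1} + p_{k-2}, q_k = a_k·q_{k-1} + q_{k-2} (p₋₁ = 1, q₋₁ = 0):
  k = 0: a₀ = 7; p₀/q₀ = 7/1; p₀² − 63·q₀² = 49 − 63 = -14.
  k = 1: m = 7, d = 14, a = ⌊(7 + 7)/14⌋ = 1; p/q = (1·7 + 1)/(1·1 + 0) = 8/1; p² − 63·q² = 64 − 63 = 1.
  The first convergent with p² − 63·q² = 1 gives the fundamental solution (x₁, y₁) = (8, 1).
Step 2: Apply the recurrence (x_{n+1}, y_{n+1}) = (x₁x_n + 63y₁y_n, x₁y_n + y₁x_n) repeatedly.
  From (x_1, y_1) = (8, 1): x_2 = 8·8 + 63·1·1 = 127; y_2 = 8·1 + 1·8 = 16.
  From (x_2, y_2) = (127, 16): x_3 = 8·127 + 63·1·16 = 2024; y_3 = 8·16 + 1·127 = 255.
Step 3: Verify x_3² - 63·y_3² = 4096576 - 4096575 = 1 (should be 1). ✓

(x_1, y_1) = (8, 1); (x_3, y_3) = (2024, 255).


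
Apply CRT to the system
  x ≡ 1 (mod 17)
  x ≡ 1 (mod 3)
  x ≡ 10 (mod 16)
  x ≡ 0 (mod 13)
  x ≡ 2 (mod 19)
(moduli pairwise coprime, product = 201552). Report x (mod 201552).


Product of moduli M = 17 · 3 · 16 · 13 · 19 = 201552.
Merge one congruence at a time:
  Start: x ≡ 1 (mod 17).
  Combine with x ≡ 1 (mod 3); new modulus lcm = 51.
    Write x = 1 + 17·t and substitute into x ≡ 1 (mod 3): 17·t ≡ 1 − 1 = 0 (mod 3).
    Reduce coefficients mod 3: 2·t ≡ 0 (mod 3).
    The inverse of 2 mod 3 is 2 (since 2·2 = 4 = 1·3 + 1), so t ≡ 2·0 = 0 ≡ 0 (mod 3).
    Then x = 1 + 17·0 = 1, valid modulo lcm(17, 3) = 51: x ≡ 1 (mod 51).
  Combine with x ≡ 10 (mod 16); new modulus lcm = 816.
    Write x = 1 + 51·t and substitute into x ≡ 10 (mod 16): 51·t ≡ 10 − 1 = 9 (mod 16).
    Reduce coefficients mod 16: 3·t ≡ 9 (mod 16).
    The inverse of 3 mod 16 is 11 (since 3·11 = 33 = 2·16 + 1), so t ≡ 11·9 = 99 ≡ 3 (mod 16).
    Then x = 1 + 51·3 = 154, valid modulo lcm(51, 16) = 816: x ≡ 154 (mod 816).
  Combine with x ≡ 0 (mod 13); new modulus lcm = 10608.
    Write x = 154 + 816·t and substitute into x ≡ 0 (mod 13): 816·t ≡ 0 − 154 = -154 (mod 13).
    Reduce coefficients mod 13: 10·t ≡ 2 (mod 13).
    The inverse of 10 mod 13 is 4 (since 10·4 = 40 = 3·13 + 1), so t ≡ 4·2 = 8 ≡ 8 (mod 13).
    Then x = 154 + 816·8 = 6682, valid modulo lcm(816, 13) = 10608: x ≡ 6682 (mod 10608).
  Combine with x ≡ 2 (mod 19); new modulus lcm = 201552.
    Write x = 6682 + 10608·t and substitute into x ≡ 2 (mod 19): 10608·t ≡ 2 − 6682 = -6680 (mod 19).
    Reduce coefficients mod 19: 6·t ≡ 8 (mod 19).
    The inverse of 6 mod 19 is 16 (since 6·16 = 96 = 5·19 + 1), so t ≡ 16·8 = 128 ≡ 14 (mod 19).
    Then x = 6682 + 10608·14 = 155194, valid modulo lcm(10608, 19) = 201552: x ≡ 155194 (mod 201552).
Verify against each original: 155194 mod 17 = 1, 155194 mod 3 = 1, 155194 mod 16 = 10, 155194 mod 13 = 0, 155194 mod 19 = 2.

x ≡ 155194 (mod 201552).


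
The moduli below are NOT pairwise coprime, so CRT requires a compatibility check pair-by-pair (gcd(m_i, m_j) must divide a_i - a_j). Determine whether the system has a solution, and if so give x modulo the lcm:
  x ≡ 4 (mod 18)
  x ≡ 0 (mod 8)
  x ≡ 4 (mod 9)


Moduli 18, 8, 9 are not pairwise coprime, so CRT works modulo lcm(m_i) when all pairwise compatibility conditions hold.
Pairwise compatibility: gcd(m_i, m_j) must divide a_i - a_j for every pair.
Merge one congruence at a time:
  Start: x ≡ 4 (mod 18).
  Combine with x ≡ 0 (mod 8): gcd(18, 8) = 2; 0 - 4 = -4, which IS divisible by 2, so compatible.
    Write x = 4 + 18·t and substitute into x ≡ 0 (mod 8): 18·t ≡ 0 − 4 = -4 (mod 8).
    Divide the congruence (and modulus) by g = 2: 9·t ≡ -2 (mod 4).
    Reduce coefficients mod 4: 1·t ≡ 2 (mod 4).
    So t ≡ 2 (mod 4).
    Then x = 4 + 18·2 = 40, valid modulo lcm(18, 8) = 72: x ≡ 40 (mod 72).
  Combine with x ≡ 4 (mod 9): gcd(72, 9) = 9; 4 - 40 = -36, which IS divisible by 9, so compatible.
    Write x = 40 + 72·t and substitute into x ≡ 4 (mod 9): 72·t ≡ 4 − 40 = -36 (mod 9).
    Divide the congruence (and modulus) by g = 9: 8·t ≡ -4 (mod 1).
    Modulo 1 every t works; take t = 0.
    Then x = 40 + 72·0 = 40, valid modulo lcm(72, 9) = 72: x ≡ 40 (mod 72).
Verify: 40 mod 18 = 4, 40 mod 8 = 0, 40 mod 9 = 4.

x ≡ 40 (mod 72).


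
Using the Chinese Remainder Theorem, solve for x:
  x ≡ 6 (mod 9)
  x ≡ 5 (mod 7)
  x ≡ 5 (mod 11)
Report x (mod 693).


Moduli 9, 7, 11 are pairwise coprime; by CRT there is a unique solution modulo M = 9 · 7 · 11 = 693.
Solve pairwise, accumulating the modulus:
  Start with x ≡ 6 (mod 9).
  Combine with x ≡ 5 (mod 7): since gcd(9, 7) = 1, we get a unique residue mod 63.
    Write x = 6 + 9·t and substitute into x ≡ 5 (mod 7): 9·t ≡ 5 − 6 = -1 (mod 7).
    Reduce coefficients mod 7: 2·t ≡ 6 (mod 7).
    The inverse of 2 mod 7 is 4 (since 2·4 = 8 = 1·7 + 1), so t ≡ 4·6 = 24 ≡ 3 (mod 7).
    Then x = 6 + 9·3 = 33, valid modulo lcm(9, 7) = 63: x ≡ 33 (mod 63).
  Combine with x ≡ 5 (mod 11): since gcd(63, 11) = 1, we get a unique residue mod 693.
    Write x = 33 + 63·t and substitute into x ≡ 5 (mod 11): 63·t ≡ 5 − 33 = -28 (mod 11).
    Reduce coefficients mod 11: 8·t ≡ 5 (mod 11).
    The inverse of 8 mod 11 is 7 (since 8·7 = 56 = 5·11 + 1), so t ≡ 7·5 = 35 ≡ 2 (mod 11).
    Then x = 33 + 63·2 = 159, valid modulo lcm(63, 11) = 693: x ≡ 159 (mod 693).
Verify: 159 mod 9 = 6 ✓, 159 mod 7 = 5 ✓, 159 mod 11 = 5 ✓.

x ≡ 159 (mod 693).


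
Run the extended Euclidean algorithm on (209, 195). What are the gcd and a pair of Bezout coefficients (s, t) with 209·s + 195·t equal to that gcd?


Euclidean algorithm on (209, 195) — divide until remainder is 0:
  209 = 1 · 195 + 14
  195 = 13 · 14 + 13
  14 = 1 · 13 + 1
  13 = 13 · 1 + 0
gcd(209, 195) = 1.
Track Bezout coefficients alongside the remainders: start with r₀ = 209 = a·1 + b·0 (s = 1, t = 0) and r₁ = 195 = a·0 + b·1 (s = 0, t = 1); each new remainder r_{k+1} = r_{k-1} − q_k·r_k inherits s_{k+1} = s_{k-1} − q_k·s_k, t_{k+1} = t_{k-1} − q_k·t_k, so r_k = a·s_k + b·t_k at every step:
  q = 1: r = 14, s = 1 − 1·0 = 1, t = 0 − 1·1 = -1  (check: 209·1 + 195·(-1) = 14)
  q = 13: r = 13, s = 0 − 13·1 = -13, t = 1 − 13·(-1) = 14  (check: 209·(-13) + 195·14 = 13)
  q = 1: r = 1, s = 1 − 1·(-13) = 14, t = -1 − 1·14 = -15  (check: 209·14 + 195·(-15) = 1)
The row with r = 1 (the gcd) gives the Bezout coefficients s = 14, t = -15.
Result: 209 · (14) + 195 · (-15) = 1.

gcd(209, 195) = 1; s = 14, t = -15 (check: 209·14 + 195·(-15) = 1).


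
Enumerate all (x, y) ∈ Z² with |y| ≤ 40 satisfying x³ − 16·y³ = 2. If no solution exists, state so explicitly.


The equation is x³ - 16y³ = 2. For fixed y, x³ = 16·y³ + 2, so a solution requires the RHS to be a perfect cube.
Strategy: iterate y from -40 to 40, compute RHS = 16·y³ + 2, and check whether it is a (positive or negative) perfect cube.
Check small values of y:
  y = 0: RHS = 2 is not a perfect cube.
  y = 1: RHS = 18 is not a perfect cube.
  y = -1: RHS = -14 is not a perfect cube.
  y = 2: RHS = 130 is not a perfect cube.
  y = -2: RHS = -126 is not a perfect cube.
  y = 3: RHS = 434 is not a perfect cube.
  y = -3: RHS = -430 is not a perfect cube.
Continuing the search up to |y| = 40 finds no solutions either.
No (x, y) in the scanned range satisfies the equation.

No integer solutions with |y| ≤ 40.


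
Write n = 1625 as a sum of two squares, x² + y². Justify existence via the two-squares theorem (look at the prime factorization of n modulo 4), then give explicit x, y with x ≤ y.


Step 1: Factor n = 1625 = 5^3 · 13.
Step 2: Check the mod-4 condition on each prime factor: 5 ≡ 1 (mod 4), exponent 3; 13 ≡ 1 (mod 4), exponent 1.
All primes ≡ 3 (mod 4) appear to even exponent (or don't appear), so by the two-squares theorem n IS expressible as a sum of two squares.
Step 3: Build a representation. Group n = k² · m with k = 5 and m = 5 · 13 = 65 (a product of primes ≡ 1 (mod 4)); a representation of m scales to one of n via (k·x)² + (k·y)² = k²(x² + y²). Each prime p ≡ 1 (mod 4) is itself a sum of two squares; find a² by testing p − a² for a perfect square:
  5: 5 − 1² = 4 = 2² ⇒ 5 = 1² + 2².
  13: 13 − 1² = 12, 13 − 2² = 9 = 3² ⇒ 13 = 2² + 3².
  Combine using the Brahmagupta–Fibonacci identity (a² + b²)(c² + d²) = (ac − bd)² + (ad + bc)² = (ac + bd)² + (ad − bc)²:
  5 · 13 = 65: from (1² + 2²)(2² + 3²), take (1·2 − 2·3, 1·3 + 2·2) = (2 − 6, 3 + 4) = (-4, 7); dropping signs (only squares matter) gives (4, 7); check 4² + 7² = 16 + 49 = 65 ✓.
  Scale by k = 5: (5·4, 5·7) = (20, 35).
Step 4: Order so x ≤ y and verify: 20² + 35² = 400 + 1225 = 1625 = n. ✓

n = 1625 = 20² + 35² (one valid representation with x ≤ y).


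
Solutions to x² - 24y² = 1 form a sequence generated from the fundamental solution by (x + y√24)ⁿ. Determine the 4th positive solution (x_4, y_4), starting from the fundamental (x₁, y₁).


Step 1: Find the fundamental solution (x₁, y₁) of x² - 24y² = 1.
  Expand √24 as a continued fraction. a₀ = ⌊√24⌋ = 4; iterate m_{k+1} = d_k·a_k − m_k, d_{k+1} = (24 − m_{k+1}²)/d_k, a_{k+1} = ⌊(a₀ + m_{k+1})/d_{k+1}⌋ (starting m₀ = 0, d₀ = 1), with convergents p_k = a_k·p_{k-1} + p_{k-2}, q_k = a_k·q_{k-1} + q_{k-2} (p₋₁ = 1, q₋₁ = 0):
  k = 0: a₀ = 4; p₀/q₀ = 4/1; p₀² − 24·q₀² = 16 − 24 = -8.
  k = 1: m = 4, d = 8, a = ⌊(4 + 4)/8⌋ = 1; p/q = (1·4 + 1)/(1·1 + 0) = 5/1; p² − 24·q² = 25 − 24 = 1.
  The first convergent with p² − 24·q² = 1 gives the fundamental solution (x₁, y₁) = (5, 1).
Step 2: Apply the recurrence (x_{n+1}, y_{n+1}) = (x₁x_n + 24y₁y_n, x₁y_n + y₁x_n) repeatedly.
  From (x_1, y_1) = (5, 1): x_2 = 5·5 + 24·1·1 = 49; y_2 = 5·1 + 1·5 = 10.
  From (x_2, y_2) = (49, 10): x_3 = 5·49 + 24·1·10 = 485; y_3 = 5·10 + 1·49 = 99.
  From (x_3, y_3) = (485, 99): x_4 = 5·485 + 24·1·99 = 4801; y_4 = 5·99 + 1·485 = 980.
Step 3: Verify x_4² - 24·y_4² = 23049601 - 23049600 = 1 (should be 1). ✓

(x_1, y_1) = (5, 1); (x_4, y_4) = (4801, 980).


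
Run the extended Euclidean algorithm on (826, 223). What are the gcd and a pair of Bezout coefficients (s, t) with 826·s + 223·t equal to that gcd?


Euclidean algorithm on (826, 223) — divide until remainder is 0:
  826 = 3 · 223 + 157
  223 = 1 · 157 + 66
  157 = 2 · 66 + 25
  66 = 2 · 25 + 16
  25 = 1 · 16 + 9
  16 = 1 · 9 + 7
  9 = 1 · 7 + 2
  7 = 3 · 2 + 1
  2 = 2 · 1 + 0
gcd(826, 223) = 1.
Track Bezout coefficients alongside the remainders: start with r₀ = 826 = a·1 + b·0 (s = 1, t = 0) and r₁ = 223 = a·0 + b·1 (s = 0, t = 1); each new remainder r_{k+1} = r_{k-1} − q_k·r_k inherits s_{k+1} = s_{k-1} − q_k·s_k, t_{k+1} = t_{k-1} − q_k·t_k, so r_k = a·s_k + b·t_k at every step:
  q = 3: r = 157, s = 1 − 3·0 = 1, t = 0 − 3·1 = -3  (check: 826·1 + 223·(-3) = 157)
  q = 1: r = 66, s = 0 − 1·1 = -1, t = 1 − 1·(-3) = 4  (check: 826·(-1) + 223·4 = 66)
  q = 2: r = 25, s = 1 − 2·(-1) = 3, t = -3 − 2·4 = -11  (check: 826·3 + 223·(-11) = 25)
  q = 2: r = 16, s = -1 − 2·3 = -7, t = 4 − 2·(-11) = 26  (check: 826·(-7) + 223·26 = 16)
  q = 1: r = 9, s = 3 − 1·(-7) = 10, t = -11 − 1·26 = -37  (check: 826·10 + 223·(-37) = 9)
  q = 1: r = 7, s = -7 − 1·10 = -17, t = 26 − 1·(-37) = 63  (check: 826·(-17) + 223·63 = 7)
  q = 1: r = 2, s = 10 − 1·(-17) = 27, t = -37 − 1·63 = -100  (check: 826·27 + 223·(-100) = 2)
  q = 3: r = 1, s = -17 − 3·27 = -98, t = 63 − 3·(-100) = 363  (check: 826·(-98) + 223·363 = 1)
The row with r = 1 (the gcd) gives the Bezout coefficients s = -98, t = 363.
Result: 826 · (-98) + 223 · (363) = 1.

gcd(826, 223) = 1; s = -98, t = 363 (check: 826·(-98) + 223·363 = 1).
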